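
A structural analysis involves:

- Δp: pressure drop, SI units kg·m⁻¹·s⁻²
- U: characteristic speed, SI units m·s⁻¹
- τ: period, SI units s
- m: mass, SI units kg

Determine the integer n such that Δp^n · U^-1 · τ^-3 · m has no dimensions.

Balance the M exponent: (1)·n from Δp, plus −(0) − 3·(0) + (1) = 1 from the rest, must sum to zero.
n + 1 = 0, so n = -1.

-1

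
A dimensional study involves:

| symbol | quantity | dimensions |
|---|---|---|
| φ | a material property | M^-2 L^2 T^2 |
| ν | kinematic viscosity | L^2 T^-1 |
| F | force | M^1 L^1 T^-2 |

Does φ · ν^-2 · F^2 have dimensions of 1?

yes

Sum the exponent of each base dimension across the product:
  M: [φ]_M − 2·[ν]_M + 2·[F]_M = (-2) − 2·(0) + 2·(1) = 0
  L: [φ]_L − 2·[ν]_L + 2·[F]_L = (2) − 2·(2) + 2·(1) = 0
  T: [φ]_T − 2·[ν]_T + 2·[F]_T = (2) − 2·(-1) + 2·(-2) = 0
All base exponents vanish — dimensionless.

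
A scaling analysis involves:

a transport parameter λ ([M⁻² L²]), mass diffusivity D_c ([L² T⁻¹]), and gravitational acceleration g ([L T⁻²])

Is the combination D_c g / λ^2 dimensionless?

no

Sum the exponent of each base dimension across the product:
  M: −2·[λ]_M + [D_c]_M + [g]_M = −2·(-2) + (0) + (0) = 4
  L: −2·[λ]_L + [D_c]_L + [g]_L = −2·(2) + (2) + (1) = -1
  T: −2·[λ]_T + [D_c]_T + [g]_T = −2·(0) + (-1) + (-2) = -3
Net dimensions [M⁴ L⁻¹ T⁻³] ≠ [1] — not dimensionless.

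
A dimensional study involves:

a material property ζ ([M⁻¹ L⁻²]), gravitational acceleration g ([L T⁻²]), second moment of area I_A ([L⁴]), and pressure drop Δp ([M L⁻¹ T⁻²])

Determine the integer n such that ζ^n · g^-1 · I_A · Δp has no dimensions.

Balance the M exponent: (-1)·n from ζ, plus −(0) + (0) + (1) = 1 from the rest, must sum to zero.
−n + 1 = 0, so n = 1.

1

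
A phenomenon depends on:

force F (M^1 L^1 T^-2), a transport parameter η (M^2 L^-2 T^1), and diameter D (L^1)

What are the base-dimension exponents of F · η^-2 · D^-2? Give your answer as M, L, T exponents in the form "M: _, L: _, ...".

Collect each base-dimension exponent across the product:
  M: (1) − 2·(2) − 2·(0) = -3
  L: (1) − 2·(-2) − 2·(1) = 3
  T: (-2) − 2·(1) − 2·(0) = -4
So the dimensions are [M⁻³ L³ T⁻⁴].

M: -3, L: 3, T: -4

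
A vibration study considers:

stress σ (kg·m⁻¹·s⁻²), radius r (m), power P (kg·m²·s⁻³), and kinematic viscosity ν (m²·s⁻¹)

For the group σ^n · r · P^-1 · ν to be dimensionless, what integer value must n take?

Balance the M exponent: (1)·n from σ, plus (0) − (1) + (0) = -1 from the rest, must sum to zero.
n − 1 = 0, so n = 1.

1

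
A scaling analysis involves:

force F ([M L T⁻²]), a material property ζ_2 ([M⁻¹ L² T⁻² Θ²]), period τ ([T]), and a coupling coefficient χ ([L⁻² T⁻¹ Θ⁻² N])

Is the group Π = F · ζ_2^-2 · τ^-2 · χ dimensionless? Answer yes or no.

no

Sum the exponent of each base dimension across the product:
  M: [F]_M − 2·[ζ_2]_M − 2·[τ]_M + [χ]_M = (1) − 2·(-1) − 2·(0) + (0) = 3
  L: [F]_L − 2·[ζ_2]_L − 2·[τ]_L + [χ]_L = (1) − 2·(2) − 2·(0) + (-2) = -5
  T: [F]_T − 2·[ζ_2]_T − 2·[τ]_T + [χ]_T = (-2) − 2·(-2) − 2·(1) + (-1) = -1
  Θ: [F]_Θ − 2·[ζ_2]_Θ − 2·[τ]_Θ + [χ]_Θ = (0) − 2·(2) − 2·(0) + (-2) = -6
  N: [F]_N − 2·[ζ_2]_N − 2·[τ]_N + [χ]_N = (0) − 2·(0) − 2·(0) + (1) = 1
Net dimensions [M³ L⁻⁵ T⁻¹ Θ⁻⁶ N] ≠ [1] — not dimensionless.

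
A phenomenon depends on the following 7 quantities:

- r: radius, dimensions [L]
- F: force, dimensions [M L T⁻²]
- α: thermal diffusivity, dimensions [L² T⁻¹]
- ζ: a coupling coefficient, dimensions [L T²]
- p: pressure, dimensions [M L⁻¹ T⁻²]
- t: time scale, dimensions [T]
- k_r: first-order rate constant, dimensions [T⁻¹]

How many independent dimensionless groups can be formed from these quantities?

There are 7 variables and 3 base dimensions (M, L, T).
The dimension matrix has rank 3.
Independent dimensionless groups: 7 − 3 = 4.

4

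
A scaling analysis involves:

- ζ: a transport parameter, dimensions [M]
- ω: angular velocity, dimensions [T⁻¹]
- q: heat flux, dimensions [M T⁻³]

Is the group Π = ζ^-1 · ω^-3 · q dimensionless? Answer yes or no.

Sum the exponent of each base dimension across the product:
  M: −[ζ]_M − 3·[ω]_M + [q]_M = −(1) − 3·(0) + (1) = 0
  L: −[ζ]_L − 3·[ω]_L + [q]_L = −(0) − 3·(0) + (0) = 0
  T: −[ζ]_T − 3·[ω]_T + [q]_T = −(0) − 3·(-1) + (-3) = 0
All base exponents vanish — dimensionless.

yes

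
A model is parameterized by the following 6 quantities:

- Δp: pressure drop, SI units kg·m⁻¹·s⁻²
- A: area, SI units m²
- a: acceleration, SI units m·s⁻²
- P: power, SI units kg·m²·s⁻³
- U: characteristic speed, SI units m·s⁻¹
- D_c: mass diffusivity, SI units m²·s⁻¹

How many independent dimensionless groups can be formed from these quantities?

There are 6 variables and 3 base dimensions (M, L, T).
The dimension matrix has rank 3.
Independent dimensionless groups: 6 − 3 = 3.

3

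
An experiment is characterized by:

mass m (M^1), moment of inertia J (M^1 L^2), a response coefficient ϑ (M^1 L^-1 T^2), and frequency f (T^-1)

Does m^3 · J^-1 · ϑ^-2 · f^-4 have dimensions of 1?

Sum the exponent of each base dimension across the product:
  M: 3·[m]_M − [J]_M − 2·[ϑ]_M − 4·[f]_M = 3·(1) − (1) − 2·(1) − 4·(0) = 0
  L: 3·[m]_L − [J]_L − 2·[ϑ]_L − 4·[f]_L = 3·(0) − (2) − 2·(-1) − 4·(0) = 0
  T: 3·[m]_T − [J]_T − 2·[ϑ]_T − 4·[f]_T = 3·(0) − (0) − 2·(2) − 4·(-1) = 0
All base exponents vanish — dimensionless.

yes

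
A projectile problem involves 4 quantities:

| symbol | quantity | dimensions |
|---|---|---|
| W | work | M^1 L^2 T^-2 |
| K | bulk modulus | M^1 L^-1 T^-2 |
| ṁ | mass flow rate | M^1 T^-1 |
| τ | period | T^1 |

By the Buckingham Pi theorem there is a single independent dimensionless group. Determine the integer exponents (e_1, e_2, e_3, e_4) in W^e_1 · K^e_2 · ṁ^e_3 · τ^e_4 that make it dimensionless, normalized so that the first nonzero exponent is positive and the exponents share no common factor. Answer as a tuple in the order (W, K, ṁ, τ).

(1, 2, -3, 3)

M: e_1·(1) + e_2·(1) + e_3·(1) + e_4·(0) = 0
L: e_1·(2) + e_2·(-1) + e_3·(0) + e_4·(0) = 0
T: e_1·(-2) + e_2·(-2) + e_3·(-1) + e_4·(1) = 0
Solving this homogeneous linear system for the smallest-integer solution (first nonzero entry positive) gives (1, 2, -3, 3).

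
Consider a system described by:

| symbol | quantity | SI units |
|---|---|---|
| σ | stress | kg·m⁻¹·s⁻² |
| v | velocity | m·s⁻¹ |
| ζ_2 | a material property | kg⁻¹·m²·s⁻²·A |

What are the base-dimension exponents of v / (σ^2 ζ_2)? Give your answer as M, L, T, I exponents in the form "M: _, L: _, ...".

Collect each base-dimension exponent across the product:
  M: −2·(1) + (0) − (-1) = -1
  L: −2·(-1) + (1) − (2) = 1
  T: −2·(-2) + (-1) − (-2) = 5
  I: −2·(0) + (0) − (1) = -1
So the dimensions are [M⁻¹ L T⁵ I⁻¹].

M: -1, L: 1, T: 5, I: -1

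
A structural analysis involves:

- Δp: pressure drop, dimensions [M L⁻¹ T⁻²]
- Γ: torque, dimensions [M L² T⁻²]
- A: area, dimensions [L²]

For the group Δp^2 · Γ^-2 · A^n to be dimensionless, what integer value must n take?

Balance the L exponent: (2)·n from A, plus 2·(-1) − 2·(2) = -6 from the rest, must sum to zero.
2n − 6 = 0, so n = 3.

3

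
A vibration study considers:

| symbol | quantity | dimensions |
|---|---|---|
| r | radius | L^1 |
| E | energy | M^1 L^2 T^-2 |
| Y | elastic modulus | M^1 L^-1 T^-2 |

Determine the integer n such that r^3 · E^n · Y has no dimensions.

-1

Balance the M exponent: (1)·n from E, plus 3·(0) + (1) = 1 from the rest, must sum to zero.
n + 1 = 0, so n = -1.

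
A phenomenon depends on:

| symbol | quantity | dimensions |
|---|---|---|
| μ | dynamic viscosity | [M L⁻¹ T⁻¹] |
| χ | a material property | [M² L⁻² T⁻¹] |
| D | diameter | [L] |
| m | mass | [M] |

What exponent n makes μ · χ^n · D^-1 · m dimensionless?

Balance the M exponent: (2)·n from χ, plus (1) − (0) + (1) = 2 from the rest, must sum to zero.
2n + 2 = 0, so n = -1.

-1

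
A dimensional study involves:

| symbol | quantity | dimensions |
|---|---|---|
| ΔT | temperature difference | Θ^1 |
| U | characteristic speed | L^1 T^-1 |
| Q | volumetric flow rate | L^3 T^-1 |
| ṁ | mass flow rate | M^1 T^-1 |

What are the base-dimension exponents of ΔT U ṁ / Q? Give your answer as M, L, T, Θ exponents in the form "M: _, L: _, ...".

M: 1, L: -2, T: -1, Θ: 1

Collect each base-dimension exponent across the product:
  M: (0) + (0) − (0) + (1) = 1
  L: (0) + (1) − (3) + (0) = -2
  T: (0) + (-1) − (-1) + (-1) = -1
  Θ: (1) + (0) − (0) + (0) = 1
So the dimensions are [M L⁻² T⁻¹ Θ].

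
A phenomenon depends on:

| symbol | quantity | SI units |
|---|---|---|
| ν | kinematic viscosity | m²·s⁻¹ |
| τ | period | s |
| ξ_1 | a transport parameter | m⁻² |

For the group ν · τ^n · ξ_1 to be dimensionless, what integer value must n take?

1

Balance the T exponent: (1)·n from τ, plus (-1) + (0) = -1 from the rest, must sum to zero.
n − 1 = 0, so n = 1.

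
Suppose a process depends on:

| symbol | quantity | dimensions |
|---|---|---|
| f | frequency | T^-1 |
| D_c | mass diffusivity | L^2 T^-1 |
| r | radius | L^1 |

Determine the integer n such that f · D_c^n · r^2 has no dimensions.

-1

Balance the L exponent: (2)·n from D_c, plus (0) + 2·(1) = 2 from the rest, must sum to zero.
2n + 2 = 0, so n = -1.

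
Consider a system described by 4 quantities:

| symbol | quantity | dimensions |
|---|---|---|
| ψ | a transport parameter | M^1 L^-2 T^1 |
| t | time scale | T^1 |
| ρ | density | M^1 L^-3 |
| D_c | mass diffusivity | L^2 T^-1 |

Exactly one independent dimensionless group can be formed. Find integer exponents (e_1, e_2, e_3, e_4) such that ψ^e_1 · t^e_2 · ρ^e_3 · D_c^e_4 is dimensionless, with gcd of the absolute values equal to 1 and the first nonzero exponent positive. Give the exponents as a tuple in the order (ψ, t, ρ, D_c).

(2, -3, -2, -1)

M: e_1·(1) + e_2·(0) + e_3·(1) + e_4·(0) = 0
L: e_1·(-2) + e_2·(0) + e_3·(-3) + e_4·(2) = 0
T: e_1·(1) + e_2·(1) + e_3·(0) + e_4·(-1) = 0
Solving this homogeneous linear system for the smallest-integer solution (first nonzero entry positive) gives (2, -3, -2, -1).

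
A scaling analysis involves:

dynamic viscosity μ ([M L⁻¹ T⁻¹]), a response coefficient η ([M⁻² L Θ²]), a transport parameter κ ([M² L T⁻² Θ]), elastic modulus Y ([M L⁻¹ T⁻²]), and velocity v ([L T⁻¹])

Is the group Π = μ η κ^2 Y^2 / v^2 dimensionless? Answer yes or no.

Sum the exponent of each base dimension across the product:
  M: [μ]_M + [η]_M + 2·[κ]_M + 2·[Y]_M − 2·[v]_M = (1) + (-2) + 2·(2) + 2·(1) − 2·(0) = 5
  L: [μ]_L + [η]_L + 2·[κ]_L + 2·[Y]_L − 2·[v]_L = (-1) + (1) + 2·(1) + 2·(-1) − 2·(1) = -2
  T: [μ]_T + [η]_T + 2·[κ]_T + 2·[Y]_T − 2·[v]_T = (-1) + (0) + 2·(-2) + 2·(-2) − 2·(-1) = -7
  Θ: [μ]_Θ + [η]_Θ + 2·[κ]_Θ + 2·[Y]_Θ − 2·[v]_Θ = (0) + (2) + 2·(1) + 2·(0) − 2·(0) = 4
Net dimensions [M⁵ L⁻² T⁻⁷ Θ⁴] ≠ [1] — not dimensionless.

no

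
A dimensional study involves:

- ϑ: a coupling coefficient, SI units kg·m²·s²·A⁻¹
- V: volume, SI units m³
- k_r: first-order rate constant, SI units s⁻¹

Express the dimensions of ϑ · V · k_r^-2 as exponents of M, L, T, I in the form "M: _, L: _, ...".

M: 1, L: 5, T: 4, I: -1

Collect each base-dimension exponent across the product:
  M: (1) + (0) − 2·(0) = 1
  L: (2) + (3) − 2·(0) = 5
  T: (2) + (0) − 2·(-1) = 4
  I: (-1) + (0) − 2·(0) = -1
So the dimensions are [M L⁵ T⁴ I⁻¹].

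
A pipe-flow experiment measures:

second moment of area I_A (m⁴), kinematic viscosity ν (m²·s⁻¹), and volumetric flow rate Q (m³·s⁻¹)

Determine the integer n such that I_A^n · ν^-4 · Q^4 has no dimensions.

Balance the L exponent: (4)·n from I_A, plus −4·(2) + 4·(3) = 4 from the rest, must sum to zero.
4n + 4 = 0, so n = -1.

-1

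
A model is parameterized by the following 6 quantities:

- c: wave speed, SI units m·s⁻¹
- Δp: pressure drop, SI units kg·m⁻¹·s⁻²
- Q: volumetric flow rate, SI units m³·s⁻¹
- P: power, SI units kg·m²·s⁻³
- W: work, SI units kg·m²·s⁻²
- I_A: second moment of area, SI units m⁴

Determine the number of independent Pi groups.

3

There are 6 variables and 3 base dimensions (M, L, T).
The dimension matrix has rank 3.
Independent dimensionless groups: 6 − 3 = 3.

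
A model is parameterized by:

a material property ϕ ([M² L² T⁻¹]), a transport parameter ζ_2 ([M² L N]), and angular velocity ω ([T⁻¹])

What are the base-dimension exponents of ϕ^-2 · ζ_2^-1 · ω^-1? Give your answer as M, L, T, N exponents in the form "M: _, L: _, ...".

Collect each base-dimension exponent across the product:
  M: −2·(2) − (2) − (0) = -6
  L: −2·(2) − (1) − (0) = -5
  T: −2·(-1) − (0) − (-1) = 3
  N: −2·(0) − (1) − (0) = -1
So the dimensions are [M⁻⁶ L⁻⁵ T³ N⁻¹].

M: -6, L: -5, T: 3, N: -1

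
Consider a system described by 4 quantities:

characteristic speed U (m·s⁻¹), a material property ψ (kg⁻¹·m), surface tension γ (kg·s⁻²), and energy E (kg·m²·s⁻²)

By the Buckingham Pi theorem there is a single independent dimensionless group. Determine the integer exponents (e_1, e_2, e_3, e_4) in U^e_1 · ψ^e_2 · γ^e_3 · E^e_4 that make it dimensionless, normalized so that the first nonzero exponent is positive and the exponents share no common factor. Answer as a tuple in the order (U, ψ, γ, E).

(4, -2, -1, -1)

M: e_1·(0) + e_2·(-1) + e_3·(1) + e_4·(1) = 0
L: e_1·(1) + e_2·(1) + e_3·(0) + e_4·(2) = 0
T: e_1·(-1) + e_2·(0) + e_3·(-2) + e_4·(-2) = 0
Solving this homogeneous linear system for the smallest-integer solution (first nonzero entry positive) gives (4, -2, -1, -1).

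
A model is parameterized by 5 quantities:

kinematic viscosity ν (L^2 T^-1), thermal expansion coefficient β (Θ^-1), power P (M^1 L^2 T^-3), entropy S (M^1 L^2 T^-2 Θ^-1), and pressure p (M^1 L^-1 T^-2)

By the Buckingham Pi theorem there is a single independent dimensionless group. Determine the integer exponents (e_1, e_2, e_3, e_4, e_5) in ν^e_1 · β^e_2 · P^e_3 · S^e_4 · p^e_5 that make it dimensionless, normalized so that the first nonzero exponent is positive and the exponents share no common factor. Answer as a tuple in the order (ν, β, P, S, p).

M: e_1·(0) + e_2·(0) + e_3·(1) + e_4·(1) + e_5·(1) = 0
L: e_1·(2) + e_2·(0) + e_3·(2) + e_4·(2) + e_5·(-1) = 0
T: e_1·(-1) + e_2·(0) + e_3·(-3) + e_4·(-2) + e_5·(-2) = 0
Θ: e_1·(0) + e_2·(-1) + e_3·(0) + e_4·(-1) + e_5·(0) = 0
Solving this homogeneous linear system for the smallest-integer solution (first nonzero entry positive) gives (3, -1, -3, 1, 2).

(3, -1, -3, 1, 2)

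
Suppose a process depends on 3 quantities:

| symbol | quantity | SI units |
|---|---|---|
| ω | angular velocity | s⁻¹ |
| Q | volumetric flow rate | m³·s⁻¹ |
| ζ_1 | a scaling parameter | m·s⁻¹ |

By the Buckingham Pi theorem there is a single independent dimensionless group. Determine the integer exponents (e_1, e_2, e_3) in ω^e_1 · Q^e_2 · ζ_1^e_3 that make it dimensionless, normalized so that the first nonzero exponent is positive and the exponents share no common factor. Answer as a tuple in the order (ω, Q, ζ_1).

L: e_1·(0) + e_2·(3) + e_3·(1) = 0
T: e_1·(-1) + e_2·(-1) + e_3·(-1) = 0
Solving this homogeneous linear system for the smallest-integer solution (first nonzero entry positive) gives (2, 1, -3).

(2, 1, -3)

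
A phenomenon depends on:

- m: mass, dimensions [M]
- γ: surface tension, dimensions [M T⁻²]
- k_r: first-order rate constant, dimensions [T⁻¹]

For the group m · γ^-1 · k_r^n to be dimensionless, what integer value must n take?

2

Balance the T exponent: (-1)·n from k_r, plus (0) − (-2) = 2 from the rest, must sum to zero.
−n + 2 = 0, so n = 2.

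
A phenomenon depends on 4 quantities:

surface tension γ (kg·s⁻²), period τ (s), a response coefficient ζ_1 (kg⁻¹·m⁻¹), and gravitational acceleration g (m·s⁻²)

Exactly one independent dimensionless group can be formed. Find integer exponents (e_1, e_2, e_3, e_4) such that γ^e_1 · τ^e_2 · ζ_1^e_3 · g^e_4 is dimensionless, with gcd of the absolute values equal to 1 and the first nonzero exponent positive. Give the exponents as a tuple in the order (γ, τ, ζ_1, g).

M: e_1·(1) + e_2·(0) + e_3·(-1) + e_4·(0) = 0
L: e_1·(0) + e_2·(0) + e_3·(-1) + e_4·(1) = 0
T: e_1·(-2) + e_2·(1) + e_3·(0) + e_4·(-2) = 0
Solving this homogeneous linear system for the smallest-integer solution (first nonzero entry positive) gives (1, 4, 1, 1).

(1, 4, 1, 1)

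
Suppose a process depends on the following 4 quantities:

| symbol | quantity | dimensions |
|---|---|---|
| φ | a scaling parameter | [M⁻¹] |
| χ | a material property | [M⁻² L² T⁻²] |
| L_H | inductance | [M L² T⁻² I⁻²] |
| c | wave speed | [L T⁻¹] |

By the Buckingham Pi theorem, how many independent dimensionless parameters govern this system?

1

There are 4 variables and 4 base dimensions (M, L, T, I).
The dimension matrix has rank 3 (less than 4: the dimension vectors are linearly dependent).
Independent dimensionless groups: 4 − 3 = 1.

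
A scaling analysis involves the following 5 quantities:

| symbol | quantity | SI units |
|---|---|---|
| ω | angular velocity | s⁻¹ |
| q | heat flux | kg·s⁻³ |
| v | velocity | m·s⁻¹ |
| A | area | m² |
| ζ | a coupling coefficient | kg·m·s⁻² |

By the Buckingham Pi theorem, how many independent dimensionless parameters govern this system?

There are 5 variables and 3 base dimensions (M, L, T).
The dimension matrix has rank 3.
Independent dimensionless groups: 5 − 3 = 2.

2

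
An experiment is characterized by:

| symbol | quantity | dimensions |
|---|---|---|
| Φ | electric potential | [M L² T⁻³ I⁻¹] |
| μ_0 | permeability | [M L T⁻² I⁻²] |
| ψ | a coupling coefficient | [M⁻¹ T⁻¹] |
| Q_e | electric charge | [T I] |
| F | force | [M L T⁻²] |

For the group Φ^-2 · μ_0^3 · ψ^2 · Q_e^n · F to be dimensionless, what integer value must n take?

4

Balance the T exponent: (1)·n from Q_e, plus −2·(-3) + 3·(-2) + 2·(-1) + (-2) = -4 from the rest, must sum to zero.
n − 4 = 0, so n = 4.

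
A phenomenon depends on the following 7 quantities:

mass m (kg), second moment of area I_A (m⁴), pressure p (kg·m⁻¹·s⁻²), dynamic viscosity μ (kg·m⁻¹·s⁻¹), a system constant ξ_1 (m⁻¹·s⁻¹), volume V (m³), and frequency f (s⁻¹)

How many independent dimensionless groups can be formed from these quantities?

4

There are 7 variables and 3 base dimensions (M, L, T).
The dimension matrix has rank 3.
Independent dimensionless groups: 7 − 3 = 4.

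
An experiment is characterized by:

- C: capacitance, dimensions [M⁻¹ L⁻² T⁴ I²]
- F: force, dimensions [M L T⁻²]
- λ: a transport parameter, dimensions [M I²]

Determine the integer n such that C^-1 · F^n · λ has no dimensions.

-2

Balance the M exponent: (1)·n from F, plus −(-1) + (1) = 2 from the rest, must sum to zero.
n + 2 = 0, so n = -2.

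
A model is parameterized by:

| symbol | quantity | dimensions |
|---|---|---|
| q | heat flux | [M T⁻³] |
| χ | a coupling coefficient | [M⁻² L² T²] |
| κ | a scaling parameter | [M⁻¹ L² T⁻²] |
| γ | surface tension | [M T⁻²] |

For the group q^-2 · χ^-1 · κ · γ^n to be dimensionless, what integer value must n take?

1

Balance the M exponent: (1)·n from γ, plus −2·(1) − (-2) + (-1) = -1 from the rest, must sum to zero.
n − 1 = 0, so n = 1.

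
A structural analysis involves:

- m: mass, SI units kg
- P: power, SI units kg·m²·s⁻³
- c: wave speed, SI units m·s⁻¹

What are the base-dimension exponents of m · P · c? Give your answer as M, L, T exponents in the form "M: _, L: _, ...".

M: 2, L: 3, T: -4

Collect each base-dimension exponent across the product:
  M: (1) + (1) + (0) = 2
  L: (0) + (2) + (1) = 3
  T: (0) + (-3) + (-1) = -4
So the dimensions are [M² L³ T⁻⁴].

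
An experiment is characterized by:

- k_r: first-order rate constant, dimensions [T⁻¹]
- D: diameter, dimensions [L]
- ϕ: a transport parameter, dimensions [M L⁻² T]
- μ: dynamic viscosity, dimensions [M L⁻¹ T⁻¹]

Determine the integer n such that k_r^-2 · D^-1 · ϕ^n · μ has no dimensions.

-1

Balance the M exponent: (1)·n from ϕ, plus −2·(0) − (0) + (1) = 1 from the rest, must sum to zero.
n + 1 = 0, so n = -1.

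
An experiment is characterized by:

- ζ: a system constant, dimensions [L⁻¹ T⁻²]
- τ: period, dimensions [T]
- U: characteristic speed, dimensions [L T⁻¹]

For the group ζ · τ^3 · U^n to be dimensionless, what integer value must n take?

1

Balance the L exponent: (1)·n from U, plus (-1) + 3·(0) = -1 from the rest, must sum to zero.
n − 1 = 0, so n = 1.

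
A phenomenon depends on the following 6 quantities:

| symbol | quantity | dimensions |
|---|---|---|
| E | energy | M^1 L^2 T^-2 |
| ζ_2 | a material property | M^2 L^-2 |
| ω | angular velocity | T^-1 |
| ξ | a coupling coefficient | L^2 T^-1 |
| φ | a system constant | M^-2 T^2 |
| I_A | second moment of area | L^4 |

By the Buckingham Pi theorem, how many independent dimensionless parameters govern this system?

3

There are 6 variables and 3 base dimensions (M, L, T).
The dimension matrix has rank 3.
Independent dimensionless groups: 6 − 3 = 3.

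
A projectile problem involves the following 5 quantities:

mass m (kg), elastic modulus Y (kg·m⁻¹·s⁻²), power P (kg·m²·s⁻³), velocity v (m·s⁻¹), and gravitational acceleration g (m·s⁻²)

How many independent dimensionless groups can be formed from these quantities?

There are 5 variables and 3 base dimensions (M, L, T).
The dimension matrix has rank 3.
Independent dimensionless groups: 5 − 3 = 2.

2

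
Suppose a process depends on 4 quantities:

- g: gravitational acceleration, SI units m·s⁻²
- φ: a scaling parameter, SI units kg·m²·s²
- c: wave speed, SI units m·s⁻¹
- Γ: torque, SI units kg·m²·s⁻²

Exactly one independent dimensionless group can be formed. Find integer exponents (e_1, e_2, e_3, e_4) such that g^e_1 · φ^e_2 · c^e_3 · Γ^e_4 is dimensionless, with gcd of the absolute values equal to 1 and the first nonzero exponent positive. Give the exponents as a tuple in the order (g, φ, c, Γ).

M: e_1·(0) + e_2·(1) + e_3·(0) + e_4·(1) = 0
L: e_1·(1) + e_2·(2) + e_3·(1) + e_4·(2) = 0
T: e_1·(-2) + e_2·(2) + e_3·(-1) + e_4·(-2) = 0
Solving this homogeneous linear system for the smallest-integer solution (first nonzero entry positive) gives (4, 1, -4, -1).

(4, 1, -4, -1)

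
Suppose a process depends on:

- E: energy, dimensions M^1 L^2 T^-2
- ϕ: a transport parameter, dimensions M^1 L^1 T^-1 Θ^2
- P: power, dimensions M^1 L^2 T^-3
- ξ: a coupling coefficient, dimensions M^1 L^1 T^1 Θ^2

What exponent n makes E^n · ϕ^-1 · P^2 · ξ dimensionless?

-2

Balance the M exponent: (1)·n from E, plus −(1) + 2·(1) + (1) = 2 from the rest, must sum to zero.
n + 2 = 0, so n = -2.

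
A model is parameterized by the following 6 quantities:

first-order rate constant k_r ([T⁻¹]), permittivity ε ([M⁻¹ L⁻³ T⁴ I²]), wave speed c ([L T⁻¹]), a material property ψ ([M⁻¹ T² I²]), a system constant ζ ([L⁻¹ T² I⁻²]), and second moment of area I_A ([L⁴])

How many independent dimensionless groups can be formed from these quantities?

There are 6 variables and 4 base dimensions (M, L, T, I).
The dimension matrix has rank 4.
Independent dimensionless groups: 6 − 4 = 2.

2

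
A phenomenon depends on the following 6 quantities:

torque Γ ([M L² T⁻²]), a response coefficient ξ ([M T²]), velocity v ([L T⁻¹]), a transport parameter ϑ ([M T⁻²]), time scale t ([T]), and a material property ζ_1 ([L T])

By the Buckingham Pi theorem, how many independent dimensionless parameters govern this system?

3

There are 6 variables and 3 base dimensions (M, L, T).
The dimension matrix has rank 3.
Independent dimensionless groups: 6 − 3 = 3.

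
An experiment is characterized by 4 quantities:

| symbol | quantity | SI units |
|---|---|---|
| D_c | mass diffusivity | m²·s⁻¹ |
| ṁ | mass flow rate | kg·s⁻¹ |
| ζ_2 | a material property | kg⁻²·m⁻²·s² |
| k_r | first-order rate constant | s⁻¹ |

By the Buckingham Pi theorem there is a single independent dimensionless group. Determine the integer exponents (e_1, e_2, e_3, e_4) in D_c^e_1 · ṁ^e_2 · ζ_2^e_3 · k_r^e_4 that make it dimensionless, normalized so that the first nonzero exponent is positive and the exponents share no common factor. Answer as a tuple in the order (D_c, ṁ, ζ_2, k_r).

(1, 2, 1, -1)

M: e_1·(0) + e_2·(1) + e_3·(-2) + e_4·(0) = 0
L: e_1·(2) + e_2·(0) + e_3·(-2) + e_4·(0) = 0
T: e_1·(-1) + e_2·(-1) + e_3·(2) + e_4·(-1) = 0
Solving this homogeneous linear system for the smallest-integer solution (first nonzero entry positive) gives (1, 2, 1, -1).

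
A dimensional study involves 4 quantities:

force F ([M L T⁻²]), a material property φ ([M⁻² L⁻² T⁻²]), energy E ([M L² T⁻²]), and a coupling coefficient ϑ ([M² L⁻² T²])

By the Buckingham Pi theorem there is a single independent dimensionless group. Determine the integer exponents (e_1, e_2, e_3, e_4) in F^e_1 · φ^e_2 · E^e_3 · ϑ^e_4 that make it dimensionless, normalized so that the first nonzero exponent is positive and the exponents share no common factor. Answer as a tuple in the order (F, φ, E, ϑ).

(4, -1, -4, -1)

M: e_1·(1) + e_2·(-2) + e_3·(1) + e_4·(2) = 0
L: e_1·(1) + e_2·(-2) + e_3·(2) + e_4·(-2) = 0
T: e_1·(-2) + e_2·(-2) + e_3·(-2) + e_4·(2) = 0
Solving this homogeneous linear system for the smallest-integer solution (first nonzero entry positive) gives (4, -1, -4, -1).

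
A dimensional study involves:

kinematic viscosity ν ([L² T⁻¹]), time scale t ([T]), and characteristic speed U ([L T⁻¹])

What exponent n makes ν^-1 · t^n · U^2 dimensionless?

1

Balance the T exponent: (1)·n from t, plus −(-1) + 2·(-1) = -1 from the rest, must sum to zero.
n − 1 = 0, so n = 1.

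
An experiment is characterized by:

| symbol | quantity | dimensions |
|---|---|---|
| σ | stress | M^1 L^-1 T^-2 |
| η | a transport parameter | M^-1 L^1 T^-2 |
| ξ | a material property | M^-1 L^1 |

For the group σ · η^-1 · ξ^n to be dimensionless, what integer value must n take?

Balance the M exponent: (-1)·n from ξ, plus (1) − (-1) = 2 from the rest, must sum to zero.
−n + 2 = 0, so n = 2.

2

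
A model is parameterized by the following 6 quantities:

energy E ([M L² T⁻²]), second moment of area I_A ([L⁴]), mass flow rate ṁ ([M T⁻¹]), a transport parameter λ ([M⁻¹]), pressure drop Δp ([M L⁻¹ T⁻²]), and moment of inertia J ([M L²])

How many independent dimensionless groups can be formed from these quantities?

There are 6 variables and 3 base dimensions (M, L, T).
The dimension matrix has rank 3.
Independent dimensionless groups: 6 − 3 = 3.

3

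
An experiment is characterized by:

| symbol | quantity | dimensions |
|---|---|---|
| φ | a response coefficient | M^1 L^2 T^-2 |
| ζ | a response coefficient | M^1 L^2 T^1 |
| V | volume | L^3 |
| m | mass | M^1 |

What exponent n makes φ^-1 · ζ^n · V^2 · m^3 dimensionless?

-2

Balance the M exponent: (1)·n from ζ, plus −(1) + 2·(0) + 3·(1) = 2 from the rest, must sum to zero.
n + 2 = 0, so n = -2.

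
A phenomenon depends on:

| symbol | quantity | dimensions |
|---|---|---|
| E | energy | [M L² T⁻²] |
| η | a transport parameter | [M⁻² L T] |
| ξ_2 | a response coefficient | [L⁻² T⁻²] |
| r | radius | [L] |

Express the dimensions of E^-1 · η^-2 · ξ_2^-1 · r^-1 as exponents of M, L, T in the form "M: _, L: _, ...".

M: 3, L: -3, T: 2

Collect each base-dimension exponent across the product:
  M: −(1) − 2·(-2) − (0) − (0) = 3
  L: −(2) − 2·(1) − (-2) − (1) = -3
  T: −(-2) − 2·(1) − (-2) − (0) = 2
So the dimensions are [M³ L⁻³ T²].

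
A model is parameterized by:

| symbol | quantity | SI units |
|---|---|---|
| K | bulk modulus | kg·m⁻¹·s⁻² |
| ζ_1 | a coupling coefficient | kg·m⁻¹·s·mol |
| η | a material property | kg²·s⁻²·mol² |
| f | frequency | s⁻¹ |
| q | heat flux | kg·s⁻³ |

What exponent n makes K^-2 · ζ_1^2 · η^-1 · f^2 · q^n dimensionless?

Balance the M exponent: (1)·n from q, plus −2·(1) + 2·(1) − (2) + 2·(0) = -2 from the rest, must sum to zero.
n − 2 = 0, so n = 2.

2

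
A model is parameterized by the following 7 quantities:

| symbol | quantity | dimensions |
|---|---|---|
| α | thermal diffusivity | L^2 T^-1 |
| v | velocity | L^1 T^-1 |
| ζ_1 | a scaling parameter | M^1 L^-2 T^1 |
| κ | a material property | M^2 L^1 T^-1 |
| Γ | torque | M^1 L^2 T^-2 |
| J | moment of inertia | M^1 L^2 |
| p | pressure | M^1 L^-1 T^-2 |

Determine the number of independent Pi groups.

There are 7 variables and 3 base dimensions (M, L, T).
The dimension matrix has rank 3.
Independent dimensionless groups: 7 − 3 = 4.

4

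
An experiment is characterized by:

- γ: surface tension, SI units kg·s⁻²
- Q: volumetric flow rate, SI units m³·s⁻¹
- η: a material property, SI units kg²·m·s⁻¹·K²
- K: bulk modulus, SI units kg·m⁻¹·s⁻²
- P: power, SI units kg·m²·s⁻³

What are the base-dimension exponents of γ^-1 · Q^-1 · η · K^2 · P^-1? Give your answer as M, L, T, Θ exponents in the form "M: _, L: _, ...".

M: 2, L: -6, T: 1, Θ: 2

Collect each base-dimension exponent across the product:
  M: −(1) − (0) + (2) + 2·(1) − (1) = 2
  L: −(0) − (3) + (1) + 2·(-1) − (2) = -6
  T: −(-2) − (-1) + (-1) + 2·(-2) − (-3) = 1
  Θ: −(0) − (0) + (2) + 2·(0) − (0) = 2
So the dimensions are [M² L⁻⁶ T Θ²].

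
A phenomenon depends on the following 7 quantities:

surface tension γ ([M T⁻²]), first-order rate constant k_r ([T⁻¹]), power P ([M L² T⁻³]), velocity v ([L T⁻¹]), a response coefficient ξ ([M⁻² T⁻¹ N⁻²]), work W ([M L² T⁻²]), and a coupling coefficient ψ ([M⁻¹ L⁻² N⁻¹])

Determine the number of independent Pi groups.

There are 7 variables and 4 base dimensions (M, L, T, N).
The dimension matrix has rank 4.
Independent dimensionless groups: 7 − 4 = 3.

3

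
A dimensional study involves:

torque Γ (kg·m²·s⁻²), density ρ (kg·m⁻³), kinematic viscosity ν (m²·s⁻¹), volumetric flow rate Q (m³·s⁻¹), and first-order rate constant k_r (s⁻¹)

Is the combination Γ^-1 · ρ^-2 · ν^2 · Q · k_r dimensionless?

Sum the exponent of each base dimension across the product:
  M: −[Γ]_M − 2·[ρ]_M + 2·[ν]_M + [Q]_M + [k_r]_M = −(1) − 2·(1) + 2·(0) + (0) + (0) = -3
  L: −[Γ]_L − 2·[ρ]_L + 2·[ν]_L + [Q]_L + [k_r]_L = −(2) − 2·(-3) + 2·(2) + (3) + (0) = 11
  T: −[Γ]_T − 2·[ρ]_T + 2·[ν]_T + [Q]_T + [k_r]_T = −(-2) − 2·(0) + 2·(-1) + (-1) + (-1) = -2
Net dimensions [M⁻³ L¹¹ T⁻²] ≠ [1] — not dimensionless.

no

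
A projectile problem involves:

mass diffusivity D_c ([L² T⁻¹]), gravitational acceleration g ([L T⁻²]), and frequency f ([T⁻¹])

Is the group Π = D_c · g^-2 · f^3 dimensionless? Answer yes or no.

yes

Sum the exponent of each base dimension across the product:
  M: [D_c]_M − 2·[g]_M + 3·[f]_M = (0) − 2·(0) + 3·(0) = 0
  L: [D_c]_L − 2·[g]_L + 3·[f]_L = (2) − 2·(1) + 3·(0) = 0
  T: [D_c]_T − 2·[g]_T + 3·[f]_T = (-1) − 2·(-2) + 3·(-1) = 0
All base exponents vanish — dimensionless.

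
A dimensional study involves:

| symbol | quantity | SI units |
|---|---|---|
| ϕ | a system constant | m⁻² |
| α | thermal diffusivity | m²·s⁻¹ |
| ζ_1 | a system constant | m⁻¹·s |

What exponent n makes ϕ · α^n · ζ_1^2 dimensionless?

Balance the L exponent: (2)·n from α, plus (-2) + 2·(-1) = -4 from the rest, must sum to zero.
2n − 4 = 0, so n = 2.

2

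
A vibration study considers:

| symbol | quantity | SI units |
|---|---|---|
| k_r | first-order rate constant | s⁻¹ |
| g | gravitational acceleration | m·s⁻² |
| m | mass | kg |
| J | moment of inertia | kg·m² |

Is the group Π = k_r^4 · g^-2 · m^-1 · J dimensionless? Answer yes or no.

Sum the exponent of each base dimension across the product:
  M: 4·[k_r]_M − 2·[g]_M − [m]_M + [J]_M = 4·(0) − 2·(0) − (1) + (1) = 0
  L: 4·[k_r]_L − 2·[g]_L − [m]_L + [J]_L = 4·(0) − 2·(1) − (0) + (2) = 0
  T: 4·[k_r]_T − 2·[g]_T − [m]_T + [J]_T = 4·(-1) − 2·(-2) − (0) + (0) = 0
All base exponents vanish — dimensionless.

yes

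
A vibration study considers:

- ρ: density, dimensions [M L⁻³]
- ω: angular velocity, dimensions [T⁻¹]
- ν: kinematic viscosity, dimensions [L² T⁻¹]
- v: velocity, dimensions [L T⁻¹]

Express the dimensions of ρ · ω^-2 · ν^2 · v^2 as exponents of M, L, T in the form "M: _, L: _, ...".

Collect each base-dimension exponent across the product:
  M: (1) − 2·(0) + 2·(0) + 2·(0) = 1
  L: (-3) − 2·(0) + 2·(2) + 2·(1) = 3
  T: (0) − 2·(-1) + 2·(-1) + 2·(-1) = -2
So the dimensions are [M L³ T⁻²].

M: 1, L: 3, T: -2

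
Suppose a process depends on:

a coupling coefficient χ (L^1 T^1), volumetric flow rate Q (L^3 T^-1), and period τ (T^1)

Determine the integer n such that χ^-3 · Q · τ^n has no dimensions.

Balance the T exponent: (1)·n from τ, plus −3·(1) + (-1) = -4 from the rest, must sum to zero.
n − 4 = 0, so n = 4.

4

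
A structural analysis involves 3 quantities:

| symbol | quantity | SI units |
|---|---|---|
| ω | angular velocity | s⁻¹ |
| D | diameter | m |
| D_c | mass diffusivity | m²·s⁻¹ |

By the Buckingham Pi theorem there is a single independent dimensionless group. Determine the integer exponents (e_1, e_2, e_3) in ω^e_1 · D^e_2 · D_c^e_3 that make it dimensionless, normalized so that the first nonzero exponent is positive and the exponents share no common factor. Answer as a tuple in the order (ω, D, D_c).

(1, 2, -1)

L: e_1·(0) + e_2·(1) + e_3·(2) = 0
T: e_1·(-1) + e_2·(0) + e_3·(-1) = 0
Solving this homogeneous linear system for the smallest-integer solution (first nonzero entry positive) gives (1, 2, -1).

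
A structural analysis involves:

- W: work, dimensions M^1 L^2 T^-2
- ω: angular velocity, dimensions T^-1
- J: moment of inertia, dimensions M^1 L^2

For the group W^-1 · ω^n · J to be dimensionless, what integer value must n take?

Balance the T exponent: (-1)·n from ω, plus −(-2) + (0) = 2 from the rest, must sum to zero.
−n + 2 = 0, so n = 2.

2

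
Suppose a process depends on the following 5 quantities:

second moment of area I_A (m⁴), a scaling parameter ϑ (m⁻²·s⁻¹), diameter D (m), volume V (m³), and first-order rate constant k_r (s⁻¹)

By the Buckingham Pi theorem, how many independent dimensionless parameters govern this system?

3

There are 5 variables and 2 base dimensions (L, T).
The dimension matrix has rank 2.
Independent dimensionless groups: 5 − 2 = 3.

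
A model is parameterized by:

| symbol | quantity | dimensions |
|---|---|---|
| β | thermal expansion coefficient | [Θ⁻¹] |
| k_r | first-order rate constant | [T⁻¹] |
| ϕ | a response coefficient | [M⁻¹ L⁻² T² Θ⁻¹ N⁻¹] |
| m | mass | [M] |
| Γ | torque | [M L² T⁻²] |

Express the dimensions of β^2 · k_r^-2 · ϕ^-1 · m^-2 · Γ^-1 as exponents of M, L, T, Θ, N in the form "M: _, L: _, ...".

M: -2, L: 0, T: 2, Θ: -1, N: 1

Collect each base-dimension exponent across the product:
  M: 2·(0) − 2·(0) − (-1) − 2·(1) − (1) = -2
  L: 2·(0) − 2·(0) − (-2) − 2·(0) − (2) = 0
  T: 2·(0) − 2·(-1) − (2) − 2·(0) − (-2) = 2
  Θ: 2·(-1) − 2·(0) − (-1) − 2·(0) − (0) = -1
  N: 2·(0) − 2·(0) − (-1) − 2·(0) − (0) = 1
So the dimensions are [M⁻² T² Θ⁻¹ N].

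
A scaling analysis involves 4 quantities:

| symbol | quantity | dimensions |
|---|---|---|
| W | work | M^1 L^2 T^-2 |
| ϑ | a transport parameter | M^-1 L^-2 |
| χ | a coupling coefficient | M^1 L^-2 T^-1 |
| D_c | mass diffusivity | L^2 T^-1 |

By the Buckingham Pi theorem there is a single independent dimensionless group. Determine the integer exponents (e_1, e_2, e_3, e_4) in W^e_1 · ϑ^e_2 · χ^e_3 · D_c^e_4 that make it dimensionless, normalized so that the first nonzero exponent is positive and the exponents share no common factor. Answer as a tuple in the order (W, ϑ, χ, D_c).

(3, 1, -2, -4)

M: e_1·(1) + e_2·(-1) + e_3·(1) + e_4·(0) = 0
L: e_1·(2) + e_2·(-2) + e_3·(-2) + e_4·(2) = 0
T: e_1·(-2) + e_2·(0) + e_3·(-1) + e_4·(-1) = 0
Solving this homogeneous linear system for the smallest-integer solution (first nonzero entry positive) gives (3, 1, -2, -4).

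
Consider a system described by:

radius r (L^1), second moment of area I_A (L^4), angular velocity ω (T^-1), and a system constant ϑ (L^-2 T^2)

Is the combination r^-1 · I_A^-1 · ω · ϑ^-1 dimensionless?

no

Sum the exponent of each base dimension across the product:
  L: −[r]_L − [I_A]_L + [ω]_L − [ϑ]_L = −(1) − (4) + (0) − (-2) = -3
  T: −[r]_T − [I_A]_T + [ω]_T − [ϑ]_T = −(0) − (0) + (-1) − (2) = -3
Net dimensions [L⁻³ T⁻³] ≠ [1] — not dimensionless.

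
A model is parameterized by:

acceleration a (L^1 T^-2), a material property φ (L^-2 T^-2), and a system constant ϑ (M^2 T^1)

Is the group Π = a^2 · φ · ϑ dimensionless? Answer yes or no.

Sum the exponent of each base dimension across the product:
  M: 2·[a]_M + [φ]_M + [ϑ]_M = 2·(0) + (0) + (2) = 2
  L: 2·[a]_L + [φ]_L + [ϑ]_L = 2·(1) + (-2) + (0) = 0
  T: 2·[a]_T + [φ]_T + [ϑ]_T = 2·(-2) + (-2) + (1) = -5
Net dimensions [M² T⁻⁵] ≠ [1] — not dimensionless.

no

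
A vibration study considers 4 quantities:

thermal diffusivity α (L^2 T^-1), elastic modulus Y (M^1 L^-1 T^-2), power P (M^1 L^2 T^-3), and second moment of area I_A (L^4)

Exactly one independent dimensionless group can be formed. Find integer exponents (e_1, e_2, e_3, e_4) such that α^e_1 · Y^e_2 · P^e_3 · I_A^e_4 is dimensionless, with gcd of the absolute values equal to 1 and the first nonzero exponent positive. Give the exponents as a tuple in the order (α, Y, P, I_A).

(4, 4, -4, 1)

M: e_1·(0) + e_2·(1) + e_3·(1) + e_4·(0) = 0
L: e_1·(2) + e_2·(-1) + e_3·(2) + e_4·(4) = 0
T: e_1·(-1) + e_2·(-2) + e_3·(-3) + e_4·(0) = 0
Solving this homogeneous linear system for the smallest-integer solution (first nonzero entry positive) gives (4, 4, -4, 1).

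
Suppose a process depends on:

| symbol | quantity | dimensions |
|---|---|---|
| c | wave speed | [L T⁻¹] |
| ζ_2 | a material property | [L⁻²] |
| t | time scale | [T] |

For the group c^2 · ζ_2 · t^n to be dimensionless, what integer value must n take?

Balance the T exponent: (1)·n from t, plus 2·(-1) + (0) = -2 from the rest, must sum to zero.
n − 2 = 0, so n = 2.

2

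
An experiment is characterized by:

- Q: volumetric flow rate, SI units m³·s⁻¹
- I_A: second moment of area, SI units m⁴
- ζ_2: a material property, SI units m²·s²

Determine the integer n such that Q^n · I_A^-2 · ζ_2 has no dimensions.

Balance the L exponent: (3)·n from Q, plus −2·(4) + (2) = -6 from the rest, must sum to zero.
3n − 6 = 0, so n = 2.

2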